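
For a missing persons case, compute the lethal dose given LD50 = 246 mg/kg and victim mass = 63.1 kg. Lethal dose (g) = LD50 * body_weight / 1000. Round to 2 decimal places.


Lethal dose calculation:
Lethal dose = LD50 * body_weight / 1000
= 246 * 63.1 / 1000
= 15522.6 / 1000
= 15.52 g

15.52


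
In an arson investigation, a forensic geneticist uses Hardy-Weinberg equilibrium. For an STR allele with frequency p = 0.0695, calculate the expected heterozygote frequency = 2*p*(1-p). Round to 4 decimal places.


Hardy-Weinberg heterozygote frequency:
q = 1 - p = 1 - 0.0695 = 0.9305
2pq = 2 * 0.0695 * 0.9305 = 0.1293

0.1293


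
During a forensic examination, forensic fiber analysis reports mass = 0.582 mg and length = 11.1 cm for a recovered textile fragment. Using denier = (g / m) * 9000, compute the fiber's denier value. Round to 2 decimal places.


Denier calculation:
Mass in grams = 0.582 mg / 1000 = 0.000582 g
Length in meters = 11.1 cm / 100 = 0.111 m
Linear density = mass / length = 0.000582 / 0.111 = 0.00524324 g/m
Denier = (g/m) * 9000 = 0.00524324 * 9000 = 47.19

47.19


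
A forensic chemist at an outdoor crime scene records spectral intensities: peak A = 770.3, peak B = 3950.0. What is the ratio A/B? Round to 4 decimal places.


Spectral peak ratio:
Peak A = 770.3 counts
Peak B = 3950.0 counts
Ratio = 770.3 / 3950.0 = 0.1950

0.1950


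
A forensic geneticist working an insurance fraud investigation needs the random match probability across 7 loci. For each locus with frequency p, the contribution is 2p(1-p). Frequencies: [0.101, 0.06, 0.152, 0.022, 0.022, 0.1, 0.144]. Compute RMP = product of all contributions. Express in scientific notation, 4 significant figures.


Computing RMP for 7 loci:
Locus 1: 2 * 0.101 * 0.899 = 0.181598
Locus 2: 2 * 0.06 * 0.94 = 0.1128
Locus 3: 2 * 0.152 * 0.848 = 0.257792
Locus 4: 2 * 0.022 * 0.978 = 0.043032
Locus 5: 2 * 0.022 * 0.978 = 0.043032
Locus 6: 2 * 0.1 * 0.9 = 0.18
Locus 7: 2 * 0.144 * 0.856 = 0.246528
RMP = 4.339e-07

4.339e-07


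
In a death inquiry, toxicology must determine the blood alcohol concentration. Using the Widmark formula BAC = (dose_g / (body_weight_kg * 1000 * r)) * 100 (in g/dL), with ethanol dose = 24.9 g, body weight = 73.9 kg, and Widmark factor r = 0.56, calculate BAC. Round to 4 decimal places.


Applying the Widmark formula:
BAC = (dose_g / (body_wt * 1000 * r)) * 100
Denominator = 73.9 * 1000 * 0.56 = 41384
BAC = (24.9 / 41384) * 100
BAC = 0.0602 g/dL

0.0602


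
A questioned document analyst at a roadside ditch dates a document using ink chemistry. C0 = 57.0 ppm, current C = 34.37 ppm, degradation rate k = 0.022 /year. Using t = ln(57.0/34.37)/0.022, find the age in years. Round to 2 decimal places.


Document age estimation:
C0/C = 57.0 / 34.37 = 1.658423
ln(C0/C) = 0.505867
t = 0.505867 / 0.022 = 22.99 years

22.99


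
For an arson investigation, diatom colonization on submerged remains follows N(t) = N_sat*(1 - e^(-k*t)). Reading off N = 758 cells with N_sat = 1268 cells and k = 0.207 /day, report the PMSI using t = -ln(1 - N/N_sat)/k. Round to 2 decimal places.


PMSI from diatom colonization curve:
N / N_sat = 758 / 1268 = 0.597792
1 - N/N_sat = 0.402208
ln(1 - N/N_sat) = -0.910786
t = -ln(1 - N/N_sat) / k = -(-0.910786) / 0.207 = 4.40 days

4.40


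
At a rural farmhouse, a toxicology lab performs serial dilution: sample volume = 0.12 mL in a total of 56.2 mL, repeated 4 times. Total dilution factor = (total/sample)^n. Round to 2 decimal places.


Dilution factor calculation:
Single dilution = V_total / V_sample = 56.2 / 0.12 ≈ 468.333333
Number of dilutions = 4
Total DF = (56.2 / 0.12)^4 (full precision, rounded at the end) = 48108329637.35

48108329637.35


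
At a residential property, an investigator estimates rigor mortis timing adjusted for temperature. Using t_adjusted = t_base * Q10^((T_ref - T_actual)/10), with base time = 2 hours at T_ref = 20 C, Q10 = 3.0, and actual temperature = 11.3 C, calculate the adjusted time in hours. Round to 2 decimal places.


Rigor mortis time adjustment:
Exponent = (T_ref - T_actual) / 10 = (20 - 11.3) / 10 = 0.87
Q10 factor = 3.0^0.87 = 2.60073
t_adjusted = 2 * 2.60073 = 5.20 hours

5.20


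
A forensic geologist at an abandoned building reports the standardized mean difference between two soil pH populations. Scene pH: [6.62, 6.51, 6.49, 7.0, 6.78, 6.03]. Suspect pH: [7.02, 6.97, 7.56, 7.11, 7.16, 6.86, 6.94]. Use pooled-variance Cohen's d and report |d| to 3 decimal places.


Pooled-variance Cohen's d for soil pH comparison:
Scene mean = 39.43 / 6 = 6.571667
Suspect mean = 49.62 / 7 = 7.088571
Scene sample variance s_s^2 = 0.106617
Suspect sample variance s_c^2 = 0.053481
Pooled variance = ((n_s-1)*s_s^2 + (n_c-1)*s_c^2) / (n_s + n_c - 2) = 0.077634
Pooled SD = sqrt(0.077634) = 0.278629
Mean difference = -0.516905
|d| = |-0.516905| / 0.278629 = 1.855

1.855


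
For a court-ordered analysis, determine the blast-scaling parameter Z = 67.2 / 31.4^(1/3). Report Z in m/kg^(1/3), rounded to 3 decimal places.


Scaled distance calculation:
W^(1/3) = 31.4^(1/3) = 3.154834
Z = R / W^(1/3) = 67.2 / 3.154834
Z = 21.301 m/kg^(1/3)

21.301


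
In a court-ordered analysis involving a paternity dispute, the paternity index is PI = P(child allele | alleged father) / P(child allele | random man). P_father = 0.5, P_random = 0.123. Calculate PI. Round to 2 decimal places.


Paternity Index calculation:
PI = P(allele|father) / P(allele|random)
PI = 0.5 / 0.123
PI = 4.07

4.07


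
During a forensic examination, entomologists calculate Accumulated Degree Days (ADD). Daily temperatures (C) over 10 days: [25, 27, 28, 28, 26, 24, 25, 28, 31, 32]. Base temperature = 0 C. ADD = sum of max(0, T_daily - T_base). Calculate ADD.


Computing ADD day by day:
Day 1: max(0, 25 - 0) = 25
Day 2: max(0, 27 - 0) = 27
Day 3: max(0, 28 - 0) = 28
Day 4: max(0, 28 - 0) = 28
Day 5: max(0, 26 - 0) = 26
Day 6: max(0, 24 - 0) = 24
Day 7: max(0, 25 - 0) = 25
Day 8: max(0, 28 - 0) = 28
Day 9: max(0, 31 - 0) = 31
Day 10: max(0, 32 - 0) = 32
Total ADD = 274

274


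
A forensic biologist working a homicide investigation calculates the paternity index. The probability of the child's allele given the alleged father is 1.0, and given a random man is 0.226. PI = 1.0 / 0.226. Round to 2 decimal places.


Paternity Index calculation:
PI = P(allele|father) / P(allele|random)
PI = 1.0 / 0.226
PI = 4.42

4.42


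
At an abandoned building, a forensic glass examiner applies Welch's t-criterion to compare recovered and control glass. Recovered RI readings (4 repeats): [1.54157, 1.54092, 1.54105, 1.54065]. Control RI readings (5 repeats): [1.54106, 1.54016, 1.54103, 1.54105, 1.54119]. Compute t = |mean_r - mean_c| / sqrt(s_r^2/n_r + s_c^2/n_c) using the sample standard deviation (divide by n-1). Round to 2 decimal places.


Welch's t-criterion for glass RI comparison:
Recovered mean = sum / n_r = 6.16419 / 4 = 1.5410475
Control mean = sum / n_c = 7.70449 / 5 = 1.540898
Recovered sample variance s_r^2 = 1.49092e-07
Control sample variance s_c^2 = 1.7417e-07
Welch SE (unpooled) = sqrt(s_r^2/n_r + s_c^2/n_c) = sqrt(3.72729e-08 + 3.4834e-08) = sqrt(7.21069e-08) = 0.000268527
|mean_r - mean_c| = 0.0001495
t = 0.0001495 / 0.000268527 = 0.56

0.56


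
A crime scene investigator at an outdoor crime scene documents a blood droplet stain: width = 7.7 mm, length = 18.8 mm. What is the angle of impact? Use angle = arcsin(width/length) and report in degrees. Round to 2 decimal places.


Blood spatter impact angle calculation:
width / length = 7.7 / 18.8 = 0.409574
angle = arcsin(0.409574)
angle = 24.18 degrees

24.18


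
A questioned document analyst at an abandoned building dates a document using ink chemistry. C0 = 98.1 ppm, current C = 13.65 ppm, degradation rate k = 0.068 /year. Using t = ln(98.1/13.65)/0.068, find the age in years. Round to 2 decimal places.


Document age estimation:
C0/C = 98.1 / 13.65 = 7.186813
ln(C0/C) = 1.972248
t = 1.972248 / 0.068 = 29.00 years

29.00


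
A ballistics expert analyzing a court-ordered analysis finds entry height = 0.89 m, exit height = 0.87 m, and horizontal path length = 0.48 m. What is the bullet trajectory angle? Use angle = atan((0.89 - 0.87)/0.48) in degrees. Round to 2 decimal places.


Bullet trajectory angle:
Height difference = 0.89 - 0.87 = 0.02 m
angle = atan(0.02 / 0.48)
angle = atan(0.041667)
angle = 2.39 degrees

2.39


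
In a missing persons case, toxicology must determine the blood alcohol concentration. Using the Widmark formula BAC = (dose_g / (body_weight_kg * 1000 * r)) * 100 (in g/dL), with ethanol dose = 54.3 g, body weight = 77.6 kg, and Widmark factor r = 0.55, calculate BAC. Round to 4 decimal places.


Applying the Widmark formula:
BAC = (dose_g / (body_wt * 1000 * r)) * 100
Denominator = 77.6 * 1000 * 0.55 = 42680
BAC = (54.3 / 42680) * 100
BAC = 0.1272 g/dL

0.1272


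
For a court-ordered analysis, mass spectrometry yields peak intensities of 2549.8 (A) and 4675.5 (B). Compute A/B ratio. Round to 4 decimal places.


Spectral peak ratio:
Peak A = 2549.8 counts
Peak B = 4675.5 counts
Ratio = 2549.8 / 4675.5 = 0.5454

0.5454


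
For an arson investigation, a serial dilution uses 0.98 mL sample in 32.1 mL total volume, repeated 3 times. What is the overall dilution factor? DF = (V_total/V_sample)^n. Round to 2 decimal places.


Dilution factor calculation:
Single dilution = V_total / V_sample = 32.1 / 0.98 ≈ 32.755102
Number of dilutions = 3
Total DF = (32.1 / 0.98)^3 (full precision, rounded at the end) = 35142.84

35142.84


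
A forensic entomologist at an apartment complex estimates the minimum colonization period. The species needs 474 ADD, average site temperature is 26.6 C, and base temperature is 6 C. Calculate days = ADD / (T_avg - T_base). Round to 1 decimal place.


Insect development time:
Effective temperature = avg_temp - T_base = 26.6 - 6 = 20.6 C
Days = ADD / effective_temp = 474 / 20.6 = 23.0 days

23.0


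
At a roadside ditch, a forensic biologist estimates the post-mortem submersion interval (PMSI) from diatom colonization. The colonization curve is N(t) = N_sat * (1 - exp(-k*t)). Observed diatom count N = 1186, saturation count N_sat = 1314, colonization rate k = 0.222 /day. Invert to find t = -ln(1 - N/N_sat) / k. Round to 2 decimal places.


PMSI from diatom colonization curve:
N / N_sat = 1186 / 1314 = 0.902588
1 - N/N_sat = 0.097412
ln(1 - N/N_sat) = -2.328806
t = -ln(1 - N/N_sat) / k = -(-2.328806) / 0.222 = 10.49 days

10.49


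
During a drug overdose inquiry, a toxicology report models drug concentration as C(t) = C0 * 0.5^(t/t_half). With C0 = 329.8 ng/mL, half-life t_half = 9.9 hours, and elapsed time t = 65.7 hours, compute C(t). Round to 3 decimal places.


Drug concentration decay:
Number of half-lives = t / t_half = 65.7 / 9.9 = 6.636364
Decay factor = 0.5^6.636364 = 0.01005207
C(t) = 329.8 * 0.01005207 = 3.315 ng/mL

3.315


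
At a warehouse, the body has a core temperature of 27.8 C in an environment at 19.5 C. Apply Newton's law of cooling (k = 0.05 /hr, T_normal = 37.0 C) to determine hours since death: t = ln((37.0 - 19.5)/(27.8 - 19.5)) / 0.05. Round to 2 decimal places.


Using Newton's law of cooling:
t = ln((T_normal - T_ambient) / (T_body - T_ambient)) / k
T_normal - T_ambient = 17.5
T_body - T_ambient = 8.3
Ratio = 2.108434
ln(ratio) = 0.745945
t = 0.745945 / 0.05 = 14.92 hours

14.92


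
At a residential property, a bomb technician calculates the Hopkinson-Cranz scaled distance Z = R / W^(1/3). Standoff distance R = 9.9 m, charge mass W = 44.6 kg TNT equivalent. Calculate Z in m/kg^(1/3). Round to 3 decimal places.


Scaled distance calculation:
W^(1/3) = 44.6^(1/3) = 3.546323
Z = R / W^(1/3) = 9.9 / 3.546323
Z = 2.792 m/kg^(1/3)

2.792


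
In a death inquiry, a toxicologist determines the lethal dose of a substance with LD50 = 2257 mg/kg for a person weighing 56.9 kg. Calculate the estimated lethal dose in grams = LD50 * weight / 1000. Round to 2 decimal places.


Lethal dose calculation:
Lethal dose = LD50 * body_weight / 1000
= 2257 * 56.9 / 1000
= 128423.3 / 1000
= 128.42 g

128.42


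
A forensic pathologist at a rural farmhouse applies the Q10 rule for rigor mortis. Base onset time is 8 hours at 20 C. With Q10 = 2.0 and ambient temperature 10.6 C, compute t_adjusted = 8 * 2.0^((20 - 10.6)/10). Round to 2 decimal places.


Rigor mortis time adjustment:
Exponent = (T_ref - T_actual) / 10 = (20 - 10.6) / 10 = 0.94
Q10 factor = 2.0^0.94 = 1.91853
t_adjusted = 8 * 1.91853 = 15.35 hours

15.35


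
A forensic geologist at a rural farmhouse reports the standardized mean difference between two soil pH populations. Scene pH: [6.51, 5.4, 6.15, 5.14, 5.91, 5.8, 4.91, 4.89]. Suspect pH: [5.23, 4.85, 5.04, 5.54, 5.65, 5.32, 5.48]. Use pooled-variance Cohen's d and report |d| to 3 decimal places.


Pooled-variance Cohen's d for soil pH comparison:
Scene mean = 44.71 / 8 = 5.58875
Suspect mean = 37.11 / 7 = 5.301429
Scene sample variance s_s^2 = 0.356784
Suspect sample variance s_c^2 = 0.081314
Pooled variance = ((n_s-1)*s_s^2 + (n_c-1)*s_c^2) / (n_s + n_c - 2) = 0.229644
Pooled SD = sqrt(0.229644) = 0.479212
Mean difference = 0.287321
|d| = |0.287321| / 0.479212 = 0.600

0.600


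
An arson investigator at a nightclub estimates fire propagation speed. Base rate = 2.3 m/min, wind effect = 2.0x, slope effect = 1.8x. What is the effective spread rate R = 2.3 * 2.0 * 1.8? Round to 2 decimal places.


Fire spread rate calculation:
R = R0 * wind_factor * slope_factor
= 2.3 * 2.0 * 1.8
= 4.6 * 1.8
= 8.28 m/min

8.28


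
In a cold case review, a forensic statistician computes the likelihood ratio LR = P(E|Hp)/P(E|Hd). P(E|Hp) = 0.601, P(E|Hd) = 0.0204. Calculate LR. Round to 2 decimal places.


Likelihood ratio calculation:
LR = P(E|Hp) / P(E|Hd)
LR = 0.601 / 0.0204
LR = 29.46

29.46


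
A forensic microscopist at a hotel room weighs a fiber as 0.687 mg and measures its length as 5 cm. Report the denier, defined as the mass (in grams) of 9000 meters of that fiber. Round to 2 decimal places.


Denier calculation:
Mass in grams = 0.687 mg / 1000 = 0.000687 g
Length in meters = 5 cm / 100 = 0.05 m
Linear density = mass / length = 0.000687 / 0.05 = 0.01374 g/m
Denier = (g/m) * 9000 = 0.01374 * 9000 = 123.66

123.66


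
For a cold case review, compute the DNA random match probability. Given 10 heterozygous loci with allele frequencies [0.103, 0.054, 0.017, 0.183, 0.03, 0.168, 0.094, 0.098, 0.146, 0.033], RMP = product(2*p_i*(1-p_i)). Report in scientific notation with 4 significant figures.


Computing RMP for 10 loci:
Locus 1: 2 * 0.103 * 0.897 = 0.184782
Locus 2: 2 * 0.054 * 0.946 = 0.102168
Locus 3: 2 * 0.017 * 0.983 = 0.033422
Locus 4: 2 * 0.183 * 0.817 = 0.299022
Locus 5: 2 * 0.03 * 0.97 = 0.0582
Locus 6: 2 * 0.168 * 0.832 = 0.279552
Locus 7: 2 * 0.094 * 0.906 = 0.170328
Locus 8: 2 * 0.098 * 0.902 = 0.176792
Locus 9: 2 * 0.146 * 0.854 = 0.249368
Locus 10: 2 * 0.033 * 0.967 = 0.063822
RMP = 1.471e-09

1.471e-09


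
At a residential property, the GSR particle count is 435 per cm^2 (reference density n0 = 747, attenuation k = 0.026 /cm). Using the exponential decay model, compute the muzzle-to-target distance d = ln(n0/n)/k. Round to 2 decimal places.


GSR distance calculation:
n0/n = 747 / 435 = 1.717241
ln(n0/n) = 0.540719
d = 0.540719 / 0.026 = 20.80 cm

20.80


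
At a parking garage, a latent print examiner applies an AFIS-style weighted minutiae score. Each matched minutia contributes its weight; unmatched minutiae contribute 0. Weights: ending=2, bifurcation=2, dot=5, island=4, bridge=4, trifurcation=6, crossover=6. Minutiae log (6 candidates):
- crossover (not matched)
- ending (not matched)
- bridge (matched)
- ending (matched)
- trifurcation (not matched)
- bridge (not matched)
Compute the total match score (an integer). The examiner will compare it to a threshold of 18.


Weighted minutiae match score:
  crossover: not matched, +0
  ending: not matched, +0
  bridge: matched, +4 (running total 4)
  ending: matched, +2 (running total 6)
  trifurcation: not matched, +0
  bridge: not matched, +0
Total score = 6
Threshold = 18; verdict = inconclusive

6


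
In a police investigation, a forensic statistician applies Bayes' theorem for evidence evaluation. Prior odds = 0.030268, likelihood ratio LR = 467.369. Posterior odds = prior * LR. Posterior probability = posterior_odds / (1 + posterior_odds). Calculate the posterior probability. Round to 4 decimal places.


Bayesian evidence evaluation:
Posterior odds = prior_odds * LR = 0.030268 * 467.369 = 14.14632
Posterior probability = posterior_odds / (1 + posterior_odds)
= 14.14632 / (1 + 14.14632)
= 14.14632 / 15.14632
= 0.9340

0.9340


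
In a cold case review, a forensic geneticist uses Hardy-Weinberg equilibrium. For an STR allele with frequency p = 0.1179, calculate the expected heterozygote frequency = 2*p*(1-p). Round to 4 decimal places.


Hardy-Weinberg heterozygote frequency:
q = 1 - p = 1 - 0.1179 = 0.8821
2pq = 2 * 0.1179 * 0.8821 = 0.2080

0.2080


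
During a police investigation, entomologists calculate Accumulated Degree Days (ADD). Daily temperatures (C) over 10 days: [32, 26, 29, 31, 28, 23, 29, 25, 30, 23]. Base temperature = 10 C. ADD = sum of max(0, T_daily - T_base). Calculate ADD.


Computing ADD day by day:
Day 1: max(0, 32 - 10) = 22
Day 2: max(0, 26 - 10) = 16
Day 3: max(0, 29 - 10) = 19
Day 4: max(0, 31 - 10) = 21
Day 5: max(0, 28 - 10) = 18
Day 6: max(0, 23 - 10) = 13
Day 7: max(0, 29 - 10) = 19
Day 8: max(0, 25 - 10) = 15
Day 9: max(0, 30 - 10) = 20
Day 10: max(0, 23 - 10) = 13
Total ADD = 176

176


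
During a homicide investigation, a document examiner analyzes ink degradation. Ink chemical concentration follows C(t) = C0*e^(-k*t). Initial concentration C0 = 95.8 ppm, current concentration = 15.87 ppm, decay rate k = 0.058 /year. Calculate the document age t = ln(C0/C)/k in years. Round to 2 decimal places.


Document age estimation:
C0/C = 95.8 / 15.87 = 6.036547
ln(C0/C) = 1.797832
t = 1.797832 / 0.058 = 31.00 years

31.00


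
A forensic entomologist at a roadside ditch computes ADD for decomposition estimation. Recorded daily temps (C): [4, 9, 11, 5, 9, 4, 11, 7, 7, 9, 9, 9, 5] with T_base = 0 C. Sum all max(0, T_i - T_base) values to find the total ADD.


Computing ADD day by day:
Day 1: max(0, 4 - 0) = 4
Day 2: max(0, 9 - 0) = 9
Day 3: max(0, 11 - 0) = 11
Day 4: max(0, 5 - 0) = 5
Day 5: max(0, 9 - 0) = 9
Day 6: max(0, 4 - 0) = 4
Day 7: max(0, 11 - 0) = 11
Day 8: max(0, 7 - 0) = 7
Day 9: max(0, 7 - 0) = 7
Day 10: max(0, 9 - 0) = 9
Day 11: max(0, 9 - 0) = 9
Day 12: max(0, 9 - 0) = 9
Day 13: max(0, 5 - 0) = 5
Total ADD = 99

99


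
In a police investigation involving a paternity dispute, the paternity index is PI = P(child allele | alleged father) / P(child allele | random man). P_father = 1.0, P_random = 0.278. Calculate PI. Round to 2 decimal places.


Paternity Index calculation:
PI = P(allele|father) / P(allele|random)
PI = 1.0 / 0.278
PI = 3.60

3.60


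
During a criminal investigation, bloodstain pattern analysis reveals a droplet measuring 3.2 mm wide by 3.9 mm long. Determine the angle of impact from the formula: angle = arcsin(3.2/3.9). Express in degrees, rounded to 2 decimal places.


Blood spatter impact angle calculation:
width / length = 3.2 / 3.9 = 0.820513
angle = arcsin(0.820513)
angle = 55.14 degrees

55.14


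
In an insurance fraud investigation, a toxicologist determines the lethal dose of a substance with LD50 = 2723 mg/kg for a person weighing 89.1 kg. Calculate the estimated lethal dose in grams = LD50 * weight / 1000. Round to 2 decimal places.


Lethal dose calculation:
Lethal dose = LD50 * body_weight / 1000
= 2723 * 89.1 / 1000
= 242619.3 / 1000
= 242.62 g

242.62


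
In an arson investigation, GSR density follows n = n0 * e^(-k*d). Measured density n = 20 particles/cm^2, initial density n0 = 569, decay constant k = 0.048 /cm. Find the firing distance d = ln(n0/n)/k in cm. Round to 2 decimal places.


GSR distance calculation:
n0/n = 569 / 20 = 28.45
ln(n0/n) = 3.348148
d = 3.348148 / 0.048 = 69.75 cm

69.75


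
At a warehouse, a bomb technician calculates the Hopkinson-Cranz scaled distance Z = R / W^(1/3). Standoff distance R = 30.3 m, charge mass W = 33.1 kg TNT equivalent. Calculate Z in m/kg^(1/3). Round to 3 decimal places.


Scaled distance calculation:
W^(1/3) = 33.1^(1/3) = 3.210771
Z = R / W^(1/3) = 30.3 / 3.210771
Z = 9.437 m/kg^(1/3)

9.437


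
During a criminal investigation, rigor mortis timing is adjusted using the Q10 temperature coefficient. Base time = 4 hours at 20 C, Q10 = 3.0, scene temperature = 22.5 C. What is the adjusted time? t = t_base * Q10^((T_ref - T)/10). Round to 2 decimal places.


Rigor mortis time adjustment:
Exponent = (T_ref - T_actual) / 10 = (20 - 22.5) / 10 = -0.25
Q10 factor = 3.0^-0.25 = 0.75984
t_adjusted = 4 * 0.75984 = 3.04 hours

3.04


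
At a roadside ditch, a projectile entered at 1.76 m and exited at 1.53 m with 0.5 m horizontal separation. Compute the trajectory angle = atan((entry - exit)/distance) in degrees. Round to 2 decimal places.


Bullet trajectory angle:
Height difference = 1.76 - 1.53 = 0.23 m
angle = atan(0.23 / 0.5)
angle = atan(0.46)
angle = 24.70 degrees

24.70


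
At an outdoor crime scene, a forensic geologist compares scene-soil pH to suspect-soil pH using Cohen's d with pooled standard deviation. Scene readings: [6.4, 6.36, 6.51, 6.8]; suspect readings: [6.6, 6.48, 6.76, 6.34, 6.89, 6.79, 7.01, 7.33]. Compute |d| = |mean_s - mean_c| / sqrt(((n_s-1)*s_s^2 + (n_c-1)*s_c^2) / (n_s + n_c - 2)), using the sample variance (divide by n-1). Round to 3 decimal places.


Pooled-variance Cohen's d for soil pH comparison:
Scene mean = 26.07 / 4 = 6.5175
Suspect mean = 54.2 / 8 = 6.775
Scene sample variance s_s^2 = 0.039492
Suspect sample variance s_c^2 = 0.097686
Pooled variance = ((n_s-1)*s_s^2 + (n_c-1)*s_c^2) / (n_s + n_c - 2) = 0.080227
Pooled SD = sqrt(0.080227) = 0.283244
Mean difference = -0.2575
|d| = |-0.2575| / 0.283244 = 0.909

0.909


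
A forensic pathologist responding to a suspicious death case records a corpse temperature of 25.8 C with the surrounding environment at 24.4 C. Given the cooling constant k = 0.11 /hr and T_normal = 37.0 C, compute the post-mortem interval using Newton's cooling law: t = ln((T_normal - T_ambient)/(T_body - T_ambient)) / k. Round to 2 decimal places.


Using Newton's law of cooling:
t = ln((T_normal - T_ambient) / (T_body - T_ambient)) / k
T_normal - T_ambient = 12.6
T_body - T_ambient = 1.4
Ratio = 9
ln(ratio) = 2.197225
t = 2.197225 / 0.11 = 19.97 hours

19.97


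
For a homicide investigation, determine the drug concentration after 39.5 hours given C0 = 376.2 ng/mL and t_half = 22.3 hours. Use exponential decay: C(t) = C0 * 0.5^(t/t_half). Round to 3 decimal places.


Drug concentration decay:
Number of half-lives = t / t_half = 39.5 / 22.3 = 1.7713
Decay factor = 0.5^1.7713 = 0.29294465
C(t) = 376.2 * 0.29294465 = 110.206 ng/mL

110.206


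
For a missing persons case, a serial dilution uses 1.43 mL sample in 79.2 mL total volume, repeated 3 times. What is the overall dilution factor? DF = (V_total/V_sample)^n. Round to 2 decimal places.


Dilution factor calculation:
Single dilution = V_total / V_sample = 79.2 / 1.43 ≈ 55.384615
Number of dilutions = 3
Total DF = (79.2 / 1.43)^3 (full precision, rounded at the end) = 169889.85

169889.85


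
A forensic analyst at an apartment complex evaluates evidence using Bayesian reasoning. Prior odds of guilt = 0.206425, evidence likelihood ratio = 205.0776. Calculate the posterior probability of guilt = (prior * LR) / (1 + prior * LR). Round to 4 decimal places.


Bayesian evidence evaluation:
Posterior odds = prior_odds * LR = 0.206425 * 205.0776 = 42.33314
Posterior probability = posterior_odds / (1 + posterior_odds)
= 42.33314 / (1 + 42.33314)
= 42.33314 / 43.33314
= 0.9769

0.9769


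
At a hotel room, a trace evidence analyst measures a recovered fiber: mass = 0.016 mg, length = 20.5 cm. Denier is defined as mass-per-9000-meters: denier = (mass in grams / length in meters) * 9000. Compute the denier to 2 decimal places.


Denier calculation:
Mass in grams = 0.016 mg / 1000 = 0.000016 g
Length in meters = 20.5 cm / 100 = 0.205 m
Linear density = mass / length = 0.000016 / 0.205 = 0.00007805 g/m
Denier = (g/m) * 9000 = 0.00007805 * 9000 = 0.70

0.70


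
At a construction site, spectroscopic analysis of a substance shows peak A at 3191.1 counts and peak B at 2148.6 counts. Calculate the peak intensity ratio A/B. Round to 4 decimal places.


Spectral peak ratio:
Peak A = 3191.1 counts
Peak B = 2148.6 counts
Ratio = 3191.1 / 2148.6 = 1.4852

1.4852


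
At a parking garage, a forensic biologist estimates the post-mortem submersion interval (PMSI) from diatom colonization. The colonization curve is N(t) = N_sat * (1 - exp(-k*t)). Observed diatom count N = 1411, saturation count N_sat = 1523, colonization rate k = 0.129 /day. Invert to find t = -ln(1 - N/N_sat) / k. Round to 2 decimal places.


PMSI from diatom colonization curve:
N / N_sat = 1411 / 1523 = 0.926461
1 - N/N_sat = 0.073539
ln(1 - N/N_sat) = -2.609939
t = -ln(1 - N/N_sat) / k = -(-2.609939) / 0.129 = 20.23 days

20.23


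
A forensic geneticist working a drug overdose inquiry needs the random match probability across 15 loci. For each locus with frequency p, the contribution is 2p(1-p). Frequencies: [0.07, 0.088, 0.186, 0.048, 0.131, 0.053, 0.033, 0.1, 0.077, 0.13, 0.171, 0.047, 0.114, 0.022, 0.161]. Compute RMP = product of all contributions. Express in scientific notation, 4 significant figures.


Computing RMP for 15 loci:
Locus 1: 2 * 0.07 * 0.93 = 0.1302
Locus 2: 2 * 0.088 * 0.912 = 0.160512
Locus 3: 2 * 0.186 * 0.814 = 0.302808
Locus 4: 2 * 0.048 * 0.952 = 0.091392
Locus 5: 2 * 0.131 * 0.869 = 0.227678
Locus 6: 2 * 0.053 * 0.947 = 0.100382
Locus 7: 2 * 0.033 * 0.967 = 0.063822
Locus 8: 2 * 0.1 * 0.9 = 0.18
Locus 9: 2 * 0.077 * 0.923 = 0.142142
Locus 10: 2 * 0.13 * 0.87 = 0.2262
Locus 11: 2 * 0.171 * 0.829 = 0.283518
Locus 12: 2 * 0.047 * 0.953 = 0.089582
Locus 13: 2 * 0.114 * 0.886 = 0.202008
Locus 14: 2 * 0.022 * 0.978 = 0.043032
Locus 15: 2 * 0.161 * 0.839 = 0.270158
RMP = 2.912e-13

2.912e-13


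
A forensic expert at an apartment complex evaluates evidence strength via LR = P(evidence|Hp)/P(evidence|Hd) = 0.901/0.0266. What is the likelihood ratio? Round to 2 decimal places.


Likelihood ratio calculation:
LR = P(E|Hp) / P(E|Hd)
LR = 0.901 / 0.0266
LR = 33.87

33.87


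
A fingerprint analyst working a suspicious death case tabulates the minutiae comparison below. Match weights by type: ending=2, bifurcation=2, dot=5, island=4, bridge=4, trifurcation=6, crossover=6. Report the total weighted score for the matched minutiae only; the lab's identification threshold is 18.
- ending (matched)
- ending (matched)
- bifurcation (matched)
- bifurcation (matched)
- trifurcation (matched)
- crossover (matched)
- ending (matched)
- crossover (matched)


Weighted minutiae match score:
  ending: matched, +2 (running total 2)
  ending: matched, +2 (running total 4)
  bifurcation: matched, +2 (running total 6)
  bifurcation: matched, +2 (running total 8)
  trifurcation: matched, +6 (running total 14)
  crossover: matched, +6 (running total 20)
  ending: matched, +2 (running total 22)
  crossover: matched, +6 (running total 28)
Total score = 28
Threshold = 18; verdict = identification

28


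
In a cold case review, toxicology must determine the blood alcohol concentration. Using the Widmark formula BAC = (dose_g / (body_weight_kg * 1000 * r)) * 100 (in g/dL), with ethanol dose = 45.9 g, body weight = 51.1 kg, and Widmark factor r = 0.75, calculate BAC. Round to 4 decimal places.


Applying the Widmark formula:
BAC = (dose_g / (body_wt * 1000 * r)) * 100
Denominator = 51.1 * 1000 * 0.75 = 38325
BAC = (45.9 / 38325) * 100
BAC = 0.1198 g/dL

0.1198


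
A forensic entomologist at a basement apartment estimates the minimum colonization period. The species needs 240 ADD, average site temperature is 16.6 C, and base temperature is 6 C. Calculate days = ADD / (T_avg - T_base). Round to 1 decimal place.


Insect development time:
Effective temperature = avg_temp - T_base = 16.6 - 6 = 10.6 C
Days = ADD / effective_temp = 240 / 10.6 = 22.6 days

22.6


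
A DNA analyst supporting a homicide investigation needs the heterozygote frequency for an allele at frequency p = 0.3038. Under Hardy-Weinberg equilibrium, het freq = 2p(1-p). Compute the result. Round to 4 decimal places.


Hardy-Weinberg heterozygote frequency:
q = 1 - p = 1 - 0.3038 = 0.6962
2pq = 2 * 0.3038 * 0.6962 = 0.4230

0.4230


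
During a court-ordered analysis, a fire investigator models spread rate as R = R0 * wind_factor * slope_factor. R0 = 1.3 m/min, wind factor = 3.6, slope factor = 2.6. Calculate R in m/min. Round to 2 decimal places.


Fire spread rate calculation:
R = R0 * wind_factor * slope_factor
= 1.3 * 3.6 * 2.6
= 4.68 * 2.6
= 12.17 m/min

12.17


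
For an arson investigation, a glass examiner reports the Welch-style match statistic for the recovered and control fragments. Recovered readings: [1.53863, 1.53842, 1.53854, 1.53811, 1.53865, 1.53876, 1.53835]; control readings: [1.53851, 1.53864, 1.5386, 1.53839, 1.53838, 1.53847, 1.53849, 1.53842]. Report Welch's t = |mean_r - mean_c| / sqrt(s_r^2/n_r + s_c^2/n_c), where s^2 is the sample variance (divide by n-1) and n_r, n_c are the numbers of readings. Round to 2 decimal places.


Welch's t-criterion for glass RI comparison:
Recovered mean = sum / n_r = 10.76946 / 7 = 1.5384943
Control mean = sum / n_c = 12.3079 / 8 = 1.5384875
Recovered sample variance s_r^2 = 4.82286e-08
Control sample variance s_c^2 = 8.90714e-09
Welch SE (unpooled) = sqrt(s_r^2/n_r + s_c^2/n_c) = sqrt(6.8898e-09 + 1.11339e-09) = sqrt(8.00319e-09) = 8.94605e-05
|mean_r - mean_c| = 6.78571e-06
t = 6.78571e-06 / 8.94605e-05 = 0.08

0.08


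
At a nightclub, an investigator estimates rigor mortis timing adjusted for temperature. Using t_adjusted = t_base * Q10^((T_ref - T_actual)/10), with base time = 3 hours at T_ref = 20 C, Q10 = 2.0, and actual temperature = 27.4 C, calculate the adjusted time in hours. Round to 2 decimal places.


Rigor mortis time adjustment:
Exponent = (T_ref - T_actual) / 10 = (20 - 27.4) / 10 = -0.74
Q10 factor = 2.0^-0.74 = 0.59874
t_adjusted = 3 * 0.59874 = 1.80 hours

1.80


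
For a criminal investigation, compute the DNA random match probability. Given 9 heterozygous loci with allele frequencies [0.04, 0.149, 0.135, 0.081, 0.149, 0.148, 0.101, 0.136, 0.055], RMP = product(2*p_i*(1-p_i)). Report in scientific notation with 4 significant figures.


Computing RMP for 9 loci:
Locus 1: 2 * 0.04 * 0.96 = 0.0768
Locus 2: 2 * 0.149 * 0.851 = 0.253598
Locus 3: 2 * 0.135 * 0.865 = 0.23355
Locus 4: 2 * 0.081 * 0.919 = 0.148878
Locus 5: 2 * 0.149 * 0.851 = 0.253598
Locus 6: 2 * 0.148 * 0.852 = 0.252192
Locus 7: 2 * 0.101 * 0.899 = 0.181598
Locus 8: 2 * 0.136 * 0.864 = 0.235008
Locus 9: 2 * 0.055 * 0.945 = 0.10395
RMP = 1.921e-07

1.921e-07


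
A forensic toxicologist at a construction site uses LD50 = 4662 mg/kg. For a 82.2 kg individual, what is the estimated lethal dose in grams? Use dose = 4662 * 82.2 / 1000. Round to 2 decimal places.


Lethal dose calculation:
Lethal dose = LD50 * body_weight / 1000
= 4662 * 82.2 / 1000
= 383216.4 / 1000
= 383.22 g

383.22


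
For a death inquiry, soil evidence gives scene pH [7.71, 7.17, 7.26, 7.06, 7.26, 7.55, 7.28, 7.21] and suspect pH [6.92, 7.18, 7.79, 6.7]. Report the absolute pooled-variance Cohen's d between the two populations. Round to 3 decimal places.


Pooled-variance Cohen's d for soil pH comparison:
Scene mean = 58.5 / 8 = 7.3125
Suspect mean = 28.59 / 4 = 7.1475
Scene sample variance s_s^2 = 0.045079
Suspect sample variance s_c^2 = 0.221958
Pooled variance = ((n_s-1)*s_s^2 + (n_c-1)*s_c^2) / (n_s + n_c - 2) = 0.098142
Pooled SD = sqrt(0.098142) = 0.313276
Mean difference = 0.165
|d| = |0.165| / 0.313276 = 0.527

0.527


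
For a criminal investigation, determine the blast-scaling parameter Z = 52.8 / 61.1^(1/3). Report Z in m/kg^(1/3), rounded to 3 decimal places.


Scaled distance calculation:
W^(1/3) = 61.1^(1/3) = 3.938647
Z = R / W^(1/3) = 52.8 / 3.938647
Z = 13.406 m/kg^(1/3)

13.406


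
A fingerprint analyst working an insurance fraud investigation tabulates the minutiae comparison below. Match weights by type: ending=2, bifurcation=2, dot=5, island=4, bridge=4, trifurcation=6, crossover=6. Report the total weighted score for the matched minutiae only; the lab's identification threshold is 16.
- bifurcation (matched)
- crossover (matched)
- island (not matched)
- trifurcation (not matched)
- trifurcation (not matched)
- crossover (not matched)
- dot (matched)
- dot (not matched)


Weighted minutiae match score:
  bifurcation: matched, +2 (running total 2)
  crossover: matched, +6 (running total 8)
  island: not matched, +0
  trifurcation: not matched, +0
  trifurcation: not matched, +0
  crossover: not matched, +0
  dot: matched, +5 (running total 13)
  dot: not matched, +0
Total score = 13
Threshold = 16; verdict = inconclusive

13


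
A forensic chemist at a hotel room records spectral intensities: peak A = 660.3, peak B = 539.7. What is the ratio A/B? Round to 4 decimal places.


Spectral peak ratio:
Peak A = 660.3 counts
Peak B = 539.7 counts
Ratio = 660.3 / 539.7 = 1.2235

1.2235


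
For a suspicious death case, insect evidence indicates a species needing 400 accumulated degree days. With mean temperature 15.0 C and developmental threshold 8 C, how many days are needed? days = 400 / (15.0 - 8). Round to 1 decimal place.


Insect development time:
Effective temperature = avg_temp - T_base = 15.0 - 8 = 7.0 C
Days = ADD / effective_temp = 400 / 7.0 = 57.1 days

57.1


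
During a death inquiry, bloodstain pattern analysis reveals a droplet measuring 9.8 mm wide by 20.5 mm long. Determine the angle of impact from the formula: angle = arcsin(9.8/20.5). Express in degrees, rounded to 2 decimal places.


Blood spatter impact angle calculation:
width / length = 9.8 / 20.5 = 0.478049
angle = arcsin(0.478049)
angle = 28.56 degrees

28.56


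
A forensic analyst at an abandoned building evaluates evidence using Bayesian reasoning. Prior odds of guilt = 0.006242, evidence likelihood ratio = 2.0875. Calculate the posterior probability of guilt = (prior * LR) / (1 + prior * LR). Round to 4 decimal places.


Bayesian evidence evaluation:
Posterior odds = prior_odds * LR = 0.006242 * 2.0875 = 0.01303017
Posterior probability = posterior_odds / (1 + posterior_odds)
= 0.01303017 / (1 + 0.01303017)
= 0.01303017 / 1.01303017
= 0.0129

0.0129


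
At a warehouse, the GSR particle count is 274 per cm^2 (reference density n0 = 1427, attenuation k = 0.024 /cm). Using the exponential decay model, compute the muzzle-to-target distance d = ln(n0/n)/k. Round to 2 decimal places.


GSR distance calculation:
n0/n = 1427 / 274 = 5.208029
ln(n0/n) = 1.650201
d = 1.650201 / 0.024 = 68.76 cm

68.76


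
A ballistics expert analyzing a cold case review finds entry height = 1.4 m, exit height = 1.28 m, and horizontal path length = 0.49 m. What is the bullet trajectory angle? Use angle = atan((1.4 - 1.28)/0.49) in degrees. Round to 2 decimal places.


Bullet trajectory angle:
Height difference = 1.4 - 1.28 = 0.12 m
angle = atan(0.12 / 0.49)
angle = atan(0.244898)
angle = 13.76 degrees

13.76


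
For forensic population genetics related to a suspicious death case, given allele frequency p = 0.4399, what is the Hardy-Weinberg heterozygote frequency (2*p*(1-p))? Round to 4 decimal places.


Hardy-Weinberg heterozygote frequency:
q = 1 - p = 1 - 0.4399 = 0.5601
2pq = 2 * 0.4399 * 0.5601 = 0.4928

0.4928


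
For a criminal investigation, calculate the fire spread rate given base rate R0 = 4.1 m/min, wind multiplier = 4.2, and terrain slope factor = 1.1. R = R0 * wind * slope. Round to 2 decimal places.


Fire spread rate calculation:
R = R0 * wind_factor * slope_factor
= 4.1 * 4.2 * 1.1
= 17.22 * 1.1
= 18.94 m/min

18.94


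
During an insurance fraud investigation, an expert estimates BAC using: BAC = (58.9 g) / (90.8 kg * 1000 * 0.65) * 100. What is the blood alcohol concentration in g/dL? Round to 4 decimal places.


Applying the Widmark formula:
BAC = (dose_g / (body_wt * 1000 * r)) * 100
Denominator = 90.8 * 1000 * 0.65 = 59020
BAC = (58.9 / 59020) * 100
BAC = 0.0998 g/dL

0.0998


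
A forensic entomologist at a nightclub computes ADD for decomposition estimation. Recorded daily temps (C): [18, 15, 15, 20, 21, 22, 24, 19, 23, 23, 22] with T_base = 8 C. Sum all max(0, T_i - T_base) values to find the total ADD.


Computing ADD day by day:
Day 1: max(0, 18 - 8) = 10
Day 2: max(0, 15 - 8) = 7
Day 3: max(0, 15 - 8) = 7
Day 4: max(0, 20 - 8) = 12
Day 5: max(0, 21 - 8) = 13
Day 6: max(0, 22 - 8) = 14
Day 7: max(0, 24 - 8) = 16
Day 8: max(0, 19 - 8) = 11
Day 9: max(0, 23 - 8) = 15
Day 10: max(0, 23 - 8) = 15
Day 11: max(0, 22 - 8) = 14
Total ADD = 134

134


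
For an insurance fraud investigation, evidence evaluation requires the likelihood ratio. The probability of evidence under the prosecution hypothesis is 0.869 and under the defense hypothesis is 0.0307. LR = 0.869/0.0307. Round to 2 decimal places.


Likelihood ratio calculation:
LR = P(E|Hp) / P(E|Hd)
LR = 0.869 / 0.0307
LR = 28.31

28.31


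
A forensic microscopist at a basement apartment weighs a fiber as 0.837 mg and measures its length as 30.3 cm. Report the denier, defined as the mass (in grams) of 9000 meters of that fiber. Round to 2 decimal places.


Denier calculation:
Mass in grams = 0.837 mg / 1000 = 0.000837 g
Length in meters = 30.3 cm / 100 = 0.303 m
Linear density = mass / length = 0.000837 / 0.303 = 0.00276238 g/m
Denier = (g/m) * 9000 = 0.00276238 * 9000 = 24.86

24.86


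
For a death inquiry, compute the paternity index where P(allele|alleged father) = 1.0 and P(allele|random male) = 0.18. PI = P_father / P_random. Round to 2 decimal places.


Paternity Index calculation:
PI = P(allele|father) / P(allele|random)
PI = 1.0 / 0.18
PI = 5.56

5.56


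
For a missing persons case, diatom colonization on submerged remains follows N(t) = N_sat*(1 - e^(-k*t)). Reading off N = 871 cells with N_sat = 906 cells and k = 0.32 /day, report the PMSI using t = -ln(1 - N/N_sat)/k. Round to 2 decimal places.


PMSI from diatom colonization curve:
N / N_sat = 871 / 906 = 0.961369
1 - N/N_sat = 0.038631
ln(1 - N/N_sat) = -3.2537
t = -ln(1 - N/N_sat) / k = -(-3.2537) / 0.32 = 10.17 days

10.17


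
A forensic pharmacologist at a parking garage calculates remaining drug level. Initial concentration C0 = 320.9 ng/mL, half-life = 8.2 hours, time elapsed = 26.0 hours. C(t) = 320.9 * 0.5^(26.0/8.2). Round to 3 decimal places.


Drug concentration decay:
Number of half-lives = t / t_half = 26.0 / 8.2 = 3.170732
Decay factor = 0.5^3.170732 = 0.11104898
C(t) = 320.9 * 0.11104898 = 35.636 ng/mL

35.636


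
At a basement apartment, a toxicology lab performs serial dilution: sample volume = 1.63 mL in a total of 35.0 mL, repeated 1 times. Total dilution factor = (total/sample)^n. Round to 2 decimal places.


Dilution factor calculation:
Single dilution = V_total / V_sample = 35.0 / 1.63 ≈ 21.472393
Number of dilutions = 1
Total DF = (35.0 / 1.63)^1 (full precision, rounded at the end) = 21.47

21.47


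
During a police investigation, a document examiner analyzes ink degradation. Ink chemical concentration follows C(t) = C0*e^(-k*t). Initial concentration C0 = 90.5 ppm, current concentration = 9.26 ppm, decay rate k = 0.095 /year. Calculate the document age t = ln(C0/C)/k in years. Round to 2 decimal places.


Document age estimation:
C0/C = 90.5 / 9.26 = 9.773218
ln(C0/C) = 2.279646
t = 2.279646 / 0.095 = 24.00 years

24.00


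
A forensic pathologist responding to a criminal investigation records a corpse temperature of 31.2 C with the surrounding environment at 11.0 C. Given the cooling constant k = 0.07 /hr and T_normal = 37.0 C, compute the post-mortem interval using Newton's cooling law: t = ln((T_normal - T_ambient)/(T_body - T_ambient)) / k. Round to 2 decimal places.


Using Newton's law of cooling:
t = ln((T_normal - T_ambient) / (T_body - T_ambient)) / k
T_normal - T_ambient = 26.0
T_body - T_ambient = 20.2
Ratio = 1.287129
ln(ratio) = 0.252414
t = 0.252414 / 0.07 = 3.61 hours

3.61
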